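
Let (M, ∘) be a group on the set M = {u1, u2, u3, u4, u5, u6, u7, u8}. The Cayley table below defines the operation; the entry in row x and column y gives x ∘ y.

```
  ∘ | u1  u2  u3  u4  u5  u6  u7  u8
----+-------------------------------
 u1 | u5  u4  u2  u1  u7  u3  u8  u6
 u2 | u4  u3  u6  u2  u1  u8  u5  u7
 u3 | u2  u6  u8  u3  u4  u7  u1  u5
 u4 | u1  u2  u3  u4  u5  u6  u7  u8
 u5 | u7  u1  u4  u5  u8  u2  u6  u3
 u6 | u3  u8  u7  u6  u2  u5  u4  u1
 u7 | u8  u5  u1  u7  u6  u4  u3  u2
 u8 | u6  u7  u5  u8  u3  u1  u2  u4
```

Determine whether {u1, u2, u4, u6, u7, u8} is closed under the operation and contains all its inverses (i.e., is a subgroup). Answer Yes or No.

u6 ∘ u6 = u5, which is not in {u1, u2, u4, u6, u7, u8}.
The subset is not closed under ∘, so it is not a subgroup.

No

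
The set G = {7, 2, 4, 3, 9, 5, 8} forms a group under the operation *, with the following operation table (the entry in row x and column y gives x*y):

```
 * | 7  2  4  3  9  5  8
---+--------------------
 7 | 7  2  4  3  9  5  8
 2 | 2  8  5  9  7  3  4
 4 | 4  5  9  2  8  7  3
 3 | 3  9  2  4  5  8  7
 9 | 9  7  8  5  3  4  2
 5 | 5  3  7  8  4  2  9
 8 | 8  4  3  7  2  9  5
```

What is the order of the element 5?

The identity element is 7 (its row matches the header).
5^1 = 5
5^2 = 5*5 = 2
5^3 = 2*5 = 3
5^4 = 3*5 = 8
5^5 = 8*5 = 9
5^6 = 9*5 = 4
5^7 = 4*5 = 7
The first power of 5 equal to the identity is 5^7, so ord(5) = 7.
(Structurally, G here is isomorphic to the cyclic group Z_7.)

7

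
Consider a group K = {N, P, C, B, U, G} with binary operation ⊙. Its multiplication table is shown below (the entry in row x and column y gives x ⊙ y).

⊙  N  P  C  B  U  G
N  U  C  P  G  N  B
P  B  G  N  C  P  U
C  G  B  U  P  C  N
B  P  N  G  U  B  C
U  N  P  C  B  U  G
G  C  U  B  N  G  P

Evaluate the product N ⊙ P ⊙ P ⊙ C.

N ⊙ P = C
C ⊙ P = B
B ⊙ C = G

G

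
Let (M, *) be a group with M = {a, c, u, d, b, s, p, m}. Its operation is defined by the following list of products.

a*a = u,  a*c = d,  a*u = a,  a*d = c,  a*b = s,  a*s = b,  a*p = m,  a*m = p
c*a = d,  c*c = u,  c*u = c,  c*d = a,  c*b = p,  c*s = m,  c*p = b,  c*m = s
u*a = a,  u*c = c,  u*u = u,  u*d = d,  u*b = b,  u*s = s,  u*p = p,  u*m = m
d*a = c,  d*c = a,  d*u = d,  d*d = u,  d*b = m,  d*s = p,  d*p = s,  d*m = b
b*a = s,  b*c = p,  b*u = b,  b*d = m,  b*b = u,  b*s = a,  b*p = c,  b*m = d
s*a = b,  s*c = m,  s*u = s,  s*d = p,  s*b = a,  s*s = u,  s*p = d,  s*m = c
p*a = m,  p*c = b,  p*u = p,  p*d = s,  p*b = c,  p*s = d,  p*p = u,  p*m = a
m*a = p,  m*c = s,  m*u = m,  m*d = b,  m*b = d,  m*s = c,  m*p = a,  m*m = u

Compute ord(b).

The identity element is u (its row matches the header).
b^1 = b
b^2 = b*b = u
The first power of b equal to the identity is b^2, so ord(b) = 2.

2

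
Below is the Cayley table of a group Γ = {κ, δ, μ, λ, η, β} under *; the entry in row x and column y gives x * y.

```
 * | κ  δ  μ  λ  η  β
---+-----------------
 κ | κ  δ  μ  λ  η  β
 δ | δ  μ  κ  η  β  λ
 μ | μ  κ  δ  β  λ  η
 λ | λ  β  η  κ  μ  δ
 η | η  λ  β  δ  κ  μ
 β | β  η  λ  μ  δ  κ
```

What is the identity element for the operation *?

κ

The identity e satisfies e * x = x for all x, so its row in the table reproduces the column headers.
Row κ reads: κ, δ, μ, λ, η, β — exactly the header order. So κ is the identity.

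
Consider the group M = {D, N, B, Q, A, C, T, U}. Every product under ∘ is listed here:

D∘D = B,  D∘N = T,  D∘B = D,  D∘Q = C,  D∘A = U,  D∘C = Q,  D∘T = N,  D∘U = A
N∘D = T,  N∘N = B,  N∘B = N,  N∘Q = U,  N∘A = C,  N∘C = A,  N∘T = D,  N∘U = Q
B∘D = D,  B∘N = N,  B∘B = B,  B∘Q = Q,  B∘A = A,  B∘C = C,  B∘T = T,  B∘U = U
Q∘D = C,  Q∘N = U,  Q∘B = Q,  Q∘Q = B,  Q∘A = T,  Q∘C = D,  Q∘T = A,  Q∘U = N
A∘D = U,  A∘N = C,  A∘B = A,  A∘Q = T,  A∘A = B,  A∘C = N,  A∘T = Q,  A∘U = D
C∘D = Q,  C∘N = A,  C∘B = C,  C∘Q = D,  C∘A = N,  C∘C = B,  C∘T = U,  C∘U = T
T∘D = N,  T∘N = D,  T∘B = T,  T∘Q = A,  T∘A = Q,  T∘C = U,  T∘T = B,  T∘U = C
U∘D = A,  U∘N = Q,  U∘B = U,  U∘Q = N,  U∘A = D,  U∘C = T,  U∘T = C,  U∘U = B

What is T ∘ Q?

A

Read row T, column Q: T ∘ Q = A.
(Structurally, M here is isomorphic to the elementary abelian group (Z_2)^3.)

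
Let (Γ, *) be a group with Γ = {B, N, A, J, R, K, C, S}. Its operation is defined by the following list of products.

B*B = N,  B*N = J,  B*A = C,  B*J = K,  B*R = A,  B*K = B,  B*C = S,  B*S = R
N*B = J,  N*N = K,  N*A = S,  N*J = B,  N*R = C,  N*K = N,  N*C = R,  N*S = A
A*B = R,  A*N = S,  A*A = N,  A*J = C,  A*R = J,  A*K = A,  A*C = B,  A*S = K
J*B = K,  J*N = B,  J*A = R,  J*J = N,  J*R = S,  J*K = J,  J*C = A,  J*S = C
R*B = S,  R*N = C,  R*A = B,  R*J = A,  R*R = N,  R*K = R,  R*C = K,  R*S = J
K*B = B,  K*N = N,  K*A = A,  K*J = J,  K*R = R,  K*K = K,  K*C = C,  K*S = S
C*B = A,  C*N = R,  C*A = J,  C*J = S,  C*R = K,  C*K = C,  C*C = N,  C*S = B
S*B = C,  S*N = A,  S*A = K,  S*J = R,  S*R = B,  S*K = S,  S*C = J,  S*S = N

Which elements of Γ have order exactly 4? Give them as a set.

Identity is K. Compute the order of each non-identity element by repeated multiplication:
  B: B → N → J → K  (order 4)
  N: N → K  (order 2)
  A: A → N → S → K  (order 4)
  J: J → N → B → K  (order 4)
  R: R → N → C → K  (order 4)
  C: C → N → R → K  (order 4)
  S: S → N → A → K  (order 4)
Elements of order 4: {A, B, C, J, R, S}.
(Structurally, Γ here is isomorphic to the quaternion group Q_8.)

{A, B, C, J, R, S}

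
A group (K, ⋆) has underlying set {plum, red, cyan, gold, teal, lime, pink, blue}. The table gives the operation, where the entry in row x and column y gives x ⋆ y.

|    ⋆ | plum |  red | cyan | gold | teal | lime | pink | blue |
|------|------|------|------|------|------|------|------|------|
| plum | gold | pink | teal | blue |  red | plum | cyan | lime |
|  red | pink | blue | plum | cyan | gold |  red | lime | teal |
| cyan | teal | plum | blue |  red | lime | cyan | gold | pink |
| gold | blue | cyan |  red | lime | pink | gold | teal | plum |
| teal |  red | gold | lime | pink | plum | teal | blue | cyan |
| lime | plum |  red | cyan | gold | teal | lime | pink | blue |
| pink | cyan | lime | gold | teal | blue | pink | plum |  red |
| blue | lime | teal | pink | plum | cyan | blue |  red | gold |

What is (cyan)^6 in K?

plum

cyan^1 = cyan
cyan^2 = cyan ⋆ cyan = blue
cyan^3 = blue ⋆ cyan = pink
cyan^4 = pink ⋆ cyan = gold
cyan^5 = gold ⋆ cyan = red
cyan^6 = red ⋆ cyan = plum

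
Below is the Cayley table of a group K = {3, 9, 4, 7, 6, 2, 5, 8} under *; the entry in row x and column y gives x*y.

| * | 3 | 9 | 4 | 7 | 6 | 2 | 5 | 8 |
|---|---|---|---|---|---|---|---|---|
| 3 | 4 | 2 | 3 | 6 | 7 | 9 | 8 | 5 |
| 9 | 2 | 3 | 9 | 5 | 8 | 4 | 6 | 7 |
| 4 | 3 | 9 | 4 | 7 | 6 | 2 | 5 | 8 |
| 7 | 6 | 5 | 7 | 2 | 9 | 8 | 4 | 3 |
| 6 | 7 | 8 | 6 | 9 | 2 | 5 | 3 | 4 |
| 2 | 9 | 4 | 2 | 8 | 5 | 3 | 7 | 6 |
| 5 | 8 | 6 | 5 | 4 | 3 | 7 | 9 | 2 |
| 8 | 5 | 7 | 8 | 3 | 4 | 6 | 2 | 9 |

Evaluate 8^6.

8^1 = 8
8^2 = 8*8 = 9
8^3 = 9*8 = 7
8^4 = 7*8 = 3
8^5 = 3*8 = 5
8^6 = 5*8 = 2
(Structurally, K here is isomorphic to the cyclic group Z_8.)

2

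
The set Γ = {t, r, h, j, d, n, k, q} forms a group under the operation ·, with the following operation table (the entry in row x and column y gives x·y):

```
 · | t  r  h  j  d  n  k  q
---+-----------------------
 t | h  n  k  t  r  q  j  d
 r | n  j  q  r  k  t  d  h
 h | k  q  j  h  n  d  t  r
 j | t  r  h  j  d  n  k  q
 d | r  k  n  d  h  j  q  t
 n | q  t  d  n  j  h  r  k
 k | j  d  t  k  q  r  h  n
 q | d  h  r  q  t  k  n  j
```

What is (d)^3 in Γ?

d^1 = d
d^2 = d·d = h
d^3 = h·d = n

n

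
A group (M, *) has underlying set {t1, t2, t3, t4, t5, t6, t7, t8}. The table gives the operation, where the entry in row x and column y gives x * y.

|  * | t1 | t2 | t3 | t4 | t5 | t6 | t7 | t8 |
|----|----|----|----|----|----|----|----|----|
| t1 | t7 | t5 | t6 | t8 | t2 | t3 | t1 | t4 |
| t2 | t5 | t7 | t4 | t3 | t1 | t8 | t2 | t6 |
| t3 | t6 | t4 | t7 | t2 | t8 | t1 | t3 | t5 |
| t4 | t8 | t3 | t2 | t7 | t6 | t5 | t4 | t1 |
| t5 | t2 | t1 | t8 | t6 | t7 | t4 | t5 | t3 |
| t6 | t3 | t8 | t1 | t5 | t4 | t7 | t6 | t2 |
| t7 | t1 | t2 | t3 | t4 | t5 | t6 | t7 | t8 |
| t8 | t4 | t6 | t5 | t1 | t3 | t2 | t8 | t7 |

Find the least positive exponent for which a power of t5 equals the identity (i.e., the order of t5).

2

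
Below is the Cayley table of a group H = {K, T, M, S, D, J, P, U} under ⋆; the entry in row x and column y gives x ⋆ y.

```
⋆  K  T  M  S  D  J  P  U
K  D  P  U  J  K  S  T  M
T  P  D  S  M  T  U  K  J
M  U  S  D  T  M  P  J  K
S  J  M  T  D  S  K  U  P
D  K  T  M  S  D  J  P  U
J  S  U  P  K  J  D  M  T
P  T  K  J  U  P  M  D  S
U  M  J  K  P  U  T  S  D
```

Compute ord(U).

The identity element is D (its row matches the header).
U^1 = U
U^2 = U ⋆ U = D
The first power of U equal to the identity is U^2, so ord(U) = 2.

2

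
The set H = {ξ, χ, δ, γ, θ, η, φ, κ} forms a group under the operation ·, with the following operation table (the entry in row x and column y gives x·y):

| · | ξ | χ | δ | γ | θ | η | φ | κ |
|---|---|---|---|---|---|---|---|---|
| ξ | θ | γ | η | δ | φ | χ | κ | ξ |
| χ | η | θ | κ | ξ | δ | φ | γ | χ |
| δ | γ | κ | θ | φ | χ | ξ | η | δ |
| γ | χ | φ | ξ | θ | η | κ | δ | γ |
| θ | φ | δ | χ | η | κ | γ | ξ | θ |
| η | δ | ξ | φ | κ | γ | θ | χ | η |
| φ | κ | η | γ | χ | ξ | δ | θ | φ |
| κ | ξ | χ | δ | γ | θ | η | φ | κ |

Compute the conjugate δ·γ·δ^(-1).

The identity is κ. In row δ, the entry κ sits in column χ, so δ^(-1) = χ.
δ·γ = φ
φ·χ = η
(Structurally, H here is isomorphic to the quaternion group Q_8.)

η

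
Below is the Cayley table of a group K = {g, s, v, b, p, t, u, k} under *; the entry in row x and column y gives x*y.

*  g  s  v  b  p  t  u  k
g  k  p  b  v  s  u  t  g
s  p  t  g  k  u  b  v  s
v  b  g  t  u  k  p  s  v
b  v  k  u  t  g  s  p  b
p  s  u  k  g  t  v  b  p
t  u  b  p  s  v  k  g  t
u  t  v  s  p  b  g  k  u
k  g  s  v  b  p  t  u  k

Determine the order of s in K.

4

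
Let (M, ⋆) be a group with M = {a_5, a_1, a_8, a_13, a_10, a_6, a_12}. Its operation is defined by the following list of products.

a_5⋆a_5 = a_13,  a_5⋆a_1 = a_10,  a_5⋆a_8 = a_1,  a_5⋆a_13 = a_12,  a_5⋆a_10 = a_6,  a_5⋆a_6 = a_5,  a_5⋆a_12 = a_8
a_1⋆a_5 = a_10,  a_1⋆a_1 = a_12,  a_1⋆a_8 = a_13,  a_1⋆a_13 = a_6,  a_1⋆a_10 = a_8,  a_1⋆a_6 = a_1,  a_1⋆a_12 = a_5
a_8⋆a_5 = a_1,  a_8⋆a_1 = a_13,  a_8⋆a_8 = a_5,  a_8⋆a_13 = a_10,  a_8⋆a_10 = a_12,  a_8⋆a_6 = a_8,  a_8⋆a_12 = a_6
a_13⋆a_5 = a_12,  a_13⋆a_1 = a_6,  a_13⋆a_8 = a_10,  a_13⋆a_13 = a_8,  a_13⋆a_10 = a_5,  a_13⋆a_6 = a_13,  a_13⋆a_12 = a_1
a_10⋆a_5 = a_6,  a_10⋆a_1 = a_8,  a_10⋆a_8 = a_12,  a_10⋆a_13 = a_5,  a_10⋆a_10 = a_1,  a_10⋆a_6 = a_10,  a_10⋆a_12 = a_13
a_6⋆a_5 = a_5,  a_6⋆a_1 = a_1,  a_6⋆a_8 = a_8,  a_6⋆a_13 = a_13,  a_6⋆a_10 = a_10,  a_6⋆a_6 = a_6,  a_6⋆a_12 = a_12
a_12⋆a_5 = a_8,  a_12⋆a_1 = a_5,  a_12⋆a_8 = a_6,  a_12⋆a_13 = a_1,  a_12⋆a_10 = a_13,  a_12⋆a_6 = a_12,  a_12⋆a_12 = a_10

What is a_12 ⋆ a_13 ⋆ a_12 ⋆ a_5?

a_13

a_12 ⋆ a_13 = a_1
a_1 ⋆ a_12 = a_5
a_5 ⋆ a_5 = a_13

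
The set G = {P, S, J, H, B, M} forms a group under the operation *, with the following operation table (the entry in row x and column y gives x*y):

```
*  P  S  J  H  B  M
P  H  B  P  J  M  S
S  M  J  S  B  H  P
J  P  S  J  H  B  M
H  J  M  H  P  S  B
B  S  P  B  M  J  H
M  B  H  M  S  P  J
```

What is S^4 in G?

S^1 = S
S^2 = S*S = J
S^3 = J*S = S
S^4 = S*S = J
(Structurally, G here is isomorphic to the symmetric group S_3.)

J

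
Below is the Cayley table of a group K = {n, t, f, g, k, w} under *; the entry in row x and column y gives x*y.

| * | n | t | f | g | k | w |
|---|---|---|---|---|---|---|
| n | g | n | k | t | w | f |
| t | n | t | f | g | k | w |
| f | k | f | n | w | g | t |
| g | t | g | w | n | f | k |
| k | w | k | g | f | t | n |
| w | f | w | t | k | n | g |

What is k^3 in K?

k^1 = k
k^2 = k*k = t
k^3 = t*k = k

k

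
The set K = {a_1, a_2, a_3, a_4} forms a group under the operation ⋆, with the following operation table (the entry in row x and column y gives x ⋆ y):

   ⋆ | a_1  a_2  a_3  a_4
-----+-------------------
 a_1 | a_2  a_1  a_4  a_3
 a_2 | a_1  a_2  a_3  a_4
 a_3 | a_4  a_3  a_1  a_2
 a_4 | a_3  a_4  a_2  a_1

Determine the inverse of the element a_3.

a_4

First locate the identity: row a_2 matches the header, so a_2 is the identity.
Scan row a_3 for a_2: a_3 ⋆ a_4 = a_2. Hence a_3^(-1) = a_4.
(Structurally, K here is isomorphic to the cyclic group Z_4.)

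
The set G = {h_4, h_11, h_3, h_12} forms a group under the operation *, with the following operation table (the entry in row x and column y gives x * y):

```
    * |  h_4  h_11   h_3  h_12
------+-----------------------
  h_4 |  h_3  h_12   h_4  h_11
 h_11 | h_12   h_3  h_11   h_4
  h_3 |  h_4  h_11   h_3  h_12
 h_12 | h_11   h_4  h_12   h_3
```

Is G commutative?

Yes

Check whether the table is symmetric across its main diagonal.
Every entry (row x, col y) equals the entry (row y, col x), so G is abelian.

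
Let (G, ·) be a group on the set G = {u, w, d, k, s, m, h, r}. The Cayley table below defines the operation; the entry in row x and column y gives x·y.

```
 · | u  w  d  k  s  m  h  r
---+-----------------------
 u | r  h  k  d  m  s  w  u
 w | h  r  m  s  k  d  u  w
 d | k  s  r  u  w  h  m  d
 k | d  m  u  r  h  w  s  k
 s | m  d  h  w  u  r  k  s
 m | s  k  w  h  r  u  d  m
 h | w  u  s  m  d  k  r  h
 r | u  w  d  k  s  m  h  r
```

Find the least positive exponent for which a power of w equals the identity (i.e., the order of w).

2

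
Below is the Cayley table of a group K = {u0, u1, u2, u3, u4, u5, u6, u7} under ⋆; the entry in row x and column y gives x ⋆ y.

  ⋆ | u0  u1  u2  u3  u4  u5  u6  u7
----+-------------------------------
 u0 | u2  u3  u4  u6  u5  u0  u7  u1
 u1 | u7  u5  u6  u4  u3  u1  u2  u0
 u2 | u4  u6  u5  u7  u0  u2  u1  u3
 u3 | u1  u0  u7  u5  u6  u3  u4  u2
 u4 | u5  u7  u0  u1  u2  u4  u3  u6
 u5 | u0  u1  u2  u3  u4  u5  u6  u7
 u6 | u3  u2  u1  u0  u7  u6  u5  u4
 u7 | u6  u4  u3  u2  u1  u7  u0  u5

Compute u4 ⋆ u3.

Read row u4, column u3: u4 ⋆ u3 = u1.

u1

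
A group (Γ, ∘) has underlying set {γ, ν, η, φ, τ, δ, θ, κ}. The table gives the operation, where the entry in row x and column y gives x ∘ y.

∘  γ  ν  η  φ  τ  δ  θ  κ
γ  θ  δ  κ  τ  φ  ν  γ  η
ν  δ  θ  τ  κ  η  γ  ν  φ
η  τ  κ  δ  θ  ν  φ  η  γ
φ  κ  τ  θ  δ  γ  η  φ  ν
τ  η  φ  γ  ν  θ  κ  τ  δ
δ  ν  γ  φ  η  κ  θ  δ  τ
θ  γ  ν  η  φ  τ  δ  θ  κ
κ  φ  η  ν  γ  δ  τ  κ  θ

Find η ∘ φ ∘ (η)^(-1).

The identity is θ. In row η, the entry θ sits in column φ, so η^(-1) = φ.
η ∘ φ = θ
θ ∘ φ = φ

φ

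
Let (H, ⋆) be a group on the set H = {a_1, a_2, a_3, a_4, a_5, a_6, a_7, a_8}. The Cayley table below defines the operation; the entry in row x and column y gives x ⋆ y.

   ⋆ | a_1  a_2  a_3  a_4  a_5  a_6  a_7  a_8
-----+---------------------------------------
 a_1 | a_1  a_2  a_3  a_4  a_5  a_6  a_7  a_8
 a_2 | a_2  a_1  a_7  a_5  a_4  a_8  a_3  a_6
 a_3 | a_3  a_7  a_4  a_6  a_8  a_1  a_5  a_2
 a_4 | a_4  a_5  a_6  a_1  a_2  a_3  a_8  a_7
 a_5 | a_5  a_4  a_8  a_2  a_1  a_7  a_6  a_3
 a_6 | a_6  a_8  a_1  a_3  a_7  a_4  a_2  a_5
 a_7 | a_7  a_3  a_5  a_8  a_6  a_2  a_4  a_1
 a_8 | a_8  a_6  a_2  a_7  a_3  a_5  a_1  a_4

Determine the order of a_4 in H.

The identity element is a_1 (its row matches the header).
a_4^1 = a_4
a_4^2 = a_4 ⋆ a_4 = a_1
The first power of a_4 equal to the identity is a_4^2, so ord(a_4) = 2.

2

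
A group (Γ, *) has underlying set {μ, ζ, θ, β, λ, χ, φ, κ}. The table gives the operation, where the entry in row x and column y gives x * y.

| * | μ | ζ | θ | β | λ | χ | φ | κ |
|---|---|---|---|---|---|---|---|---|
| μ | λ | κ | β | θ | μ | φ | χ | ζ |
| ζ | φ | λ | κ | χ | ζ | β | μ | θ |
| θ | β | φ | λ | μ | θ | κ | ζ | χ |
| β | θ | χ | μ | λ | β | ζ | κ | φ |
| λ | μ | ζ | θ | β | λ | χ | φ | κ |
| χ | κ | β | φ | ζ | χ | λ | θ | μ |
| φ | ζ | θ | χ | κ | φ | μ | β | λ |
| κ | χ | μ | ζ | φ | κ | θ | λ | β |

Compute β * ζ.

Read row β, column ζ: β * ζ = χ.

χ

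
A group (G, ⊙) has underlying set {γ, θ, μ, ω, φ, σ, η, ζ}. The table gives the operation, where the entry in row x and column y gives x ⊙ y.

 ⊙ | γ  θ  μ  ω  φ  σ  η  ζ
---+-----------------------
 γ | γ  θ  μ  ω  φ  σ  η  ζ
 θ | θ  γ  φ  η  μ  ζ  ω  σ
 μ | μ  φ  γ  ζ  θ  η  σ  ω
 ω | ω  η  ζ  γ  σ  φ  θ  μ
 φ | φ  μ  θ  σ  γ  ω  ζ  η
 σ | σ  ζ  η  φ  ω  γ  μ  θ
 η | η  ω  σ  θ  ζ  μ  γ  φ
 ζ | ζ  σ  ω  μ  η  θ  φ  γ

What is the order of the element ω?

2

The identity element is γ (its row matches the header).
ω^1 = ω
ω^2 = ω ⊙ ω = γ
The first power of ω equal to the identity is ω^2, so ord(ω) = 2.
(Structurally, G here is isomorphic to the elementary abelian group (Z_2)^3.)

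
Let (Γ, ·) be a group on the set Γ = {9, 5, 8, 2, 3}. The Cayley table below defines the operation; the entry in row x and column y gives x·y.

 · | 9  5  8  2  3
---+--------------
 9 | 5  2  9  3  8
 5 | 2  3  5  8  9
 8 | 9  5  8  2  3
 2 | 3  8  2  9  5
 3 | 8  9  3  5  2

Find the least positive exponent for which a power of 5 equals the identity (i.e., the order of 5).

5

The identity element is 8 (its row matches the header).
5^1 = 5
5^2 = 5·5 = 3
5^3 = 3·5 = 9
5^4 = 9·5 = 2
5^5 = 2·5 = 8
The first power of 5 equal to the identity is 5^5, so ord(5) = 5.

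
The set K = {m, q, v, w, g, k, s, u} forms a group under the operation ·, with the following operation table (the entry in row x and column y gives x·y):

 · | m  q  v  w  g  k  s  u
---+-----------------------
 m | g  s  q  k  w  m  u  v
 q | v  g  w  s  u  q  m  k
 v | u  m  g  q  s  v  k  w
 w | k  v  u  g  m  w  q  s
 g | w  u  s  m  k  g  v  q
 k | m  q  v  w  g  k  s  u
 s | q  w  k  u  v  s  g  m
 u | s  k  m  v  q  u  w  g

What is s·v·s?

s·v = k
k·s = s

s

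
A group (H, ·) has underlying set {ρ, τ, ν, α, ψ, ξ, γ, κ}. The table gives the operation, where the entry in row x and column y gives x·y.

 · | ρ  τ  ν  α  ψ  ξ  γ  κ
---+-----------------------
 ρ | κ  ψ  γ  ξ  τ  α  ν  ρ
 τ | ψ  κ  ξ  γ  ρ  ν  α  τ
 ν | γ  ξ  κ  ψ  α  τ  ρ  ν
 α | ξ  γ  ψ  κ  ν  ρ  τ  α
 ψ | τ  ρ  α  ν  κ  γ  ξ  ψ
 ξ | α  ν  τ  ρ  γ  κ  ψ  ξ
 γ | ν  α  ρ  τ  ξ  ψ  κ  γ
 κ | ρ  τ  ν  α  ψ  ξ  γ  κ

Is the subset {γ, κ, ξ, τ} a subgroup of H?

τ·γ = α, which is not in {γ, κ, ξ, τ}.
The subset is not closed under ·, so it is not a subgroup.

No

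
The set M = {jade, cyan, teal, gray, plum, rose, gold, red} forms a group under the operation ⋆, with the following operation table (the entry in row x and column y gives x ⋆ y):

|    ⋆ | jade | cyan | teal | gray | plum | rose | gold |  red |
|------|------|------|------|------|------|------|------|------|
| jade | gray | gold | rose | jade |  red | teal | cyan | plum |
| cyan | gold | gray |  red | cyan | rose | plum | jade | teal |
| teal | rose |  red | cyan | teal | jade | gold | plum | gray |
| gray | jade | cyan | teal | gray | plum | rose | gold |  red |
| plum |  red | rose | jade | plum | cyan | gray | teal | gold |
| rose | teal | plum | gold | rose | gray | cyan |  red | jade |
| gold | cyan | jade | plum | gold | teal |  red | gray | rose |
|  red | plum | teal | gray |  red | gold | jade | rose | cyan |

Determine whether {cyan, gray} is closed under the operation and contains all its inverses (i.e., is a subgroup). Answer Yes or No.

Yes

{cyan, gray} contains the identity gray.
Checking products: every product of two elements of {cyan, gray} (read from the table) lies in {cyan, gray}, so the set is closed.
In a finite group, a nonempty closed subset is a subgroup. So {cyan, gray} ≤ M.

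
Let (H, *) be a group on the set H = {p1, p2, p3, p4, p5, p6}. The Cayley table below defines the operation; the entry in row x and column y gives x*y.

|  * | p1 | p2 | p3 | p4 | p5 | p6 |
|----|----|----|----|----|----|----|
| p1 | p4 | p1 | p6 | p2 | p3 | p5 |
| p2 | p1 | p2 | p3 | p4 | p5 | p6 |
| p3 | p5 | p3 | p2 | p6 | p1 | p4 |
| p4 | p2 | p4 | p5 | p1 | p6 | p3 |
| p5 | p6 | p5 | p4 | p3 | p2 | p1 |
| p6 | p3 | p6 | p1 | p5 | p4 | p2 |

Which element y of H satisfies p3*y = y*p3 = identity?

p3

First locate the identity: row p2 matches the header, so p2 is the identity.
Scan row p3 for p2: p3*p3 = p2. Hence p3^(-1) = p3.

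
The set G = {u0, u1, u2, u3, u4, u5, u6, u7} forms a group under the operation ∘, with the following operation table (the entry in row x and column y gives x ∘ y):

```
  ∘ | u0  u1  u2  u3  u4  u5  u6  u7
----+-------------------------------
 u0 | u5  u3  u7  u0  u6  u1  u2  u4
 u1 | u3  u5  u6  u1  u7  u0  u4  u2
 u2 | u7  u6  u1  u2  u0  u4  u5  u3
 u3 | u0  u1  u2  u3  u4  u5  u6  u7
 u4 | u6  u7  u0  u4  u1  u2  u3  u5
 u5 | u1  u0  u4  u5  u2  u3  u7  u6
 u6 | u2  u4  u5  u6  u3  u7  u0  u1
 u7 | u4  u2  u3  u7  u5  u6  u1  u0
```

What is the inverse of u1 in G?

First locate the identity: row u3 matches the header, so u3 is the identity.
Scan row u1 for u3: u1 ∘ u0 = u3. Hence u1^(-1) = u0.

u0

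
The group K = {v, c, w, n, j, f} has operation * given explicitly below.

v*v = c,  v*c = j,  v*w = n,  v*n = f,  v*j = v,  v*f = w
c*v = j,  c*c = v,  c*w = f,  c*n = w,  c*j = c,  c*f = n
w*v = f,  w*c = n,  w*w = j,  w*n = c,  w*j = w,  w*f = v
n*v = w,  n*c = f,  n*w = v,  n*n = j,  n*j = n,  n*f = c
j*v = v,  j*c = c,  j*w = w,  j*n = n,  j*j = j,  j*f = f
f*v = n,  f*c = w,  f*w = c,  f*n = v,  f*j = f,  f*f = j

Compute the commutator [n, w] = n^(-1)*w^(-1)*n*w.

c

Identity is j; from the table n^(-1) = n and w^(-1) = w.
n*w = v
v*n = f
f*w = c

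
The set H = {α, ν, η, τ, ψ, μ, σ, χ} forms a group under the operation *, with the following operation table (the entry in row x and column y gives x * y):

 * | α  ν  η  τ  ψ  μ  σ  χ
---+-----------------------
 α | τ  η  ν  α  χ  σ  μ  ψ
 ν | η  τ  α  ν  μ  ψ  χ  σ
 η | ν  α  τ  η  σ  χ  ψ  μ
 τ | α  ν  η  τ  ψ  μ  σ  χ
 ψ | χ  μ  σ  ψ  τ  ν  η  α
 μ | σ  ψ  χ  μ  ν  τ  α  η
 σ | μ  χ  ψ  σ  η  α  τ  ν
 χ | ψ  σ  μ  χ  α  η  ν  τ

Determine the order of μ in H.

2

The identity element is τ (its row matches the header).
μ^1 = μ
μ^2 = μ * μ = τ
The first power of μ equal to the identity is μ^2, so ord(μ) = 2.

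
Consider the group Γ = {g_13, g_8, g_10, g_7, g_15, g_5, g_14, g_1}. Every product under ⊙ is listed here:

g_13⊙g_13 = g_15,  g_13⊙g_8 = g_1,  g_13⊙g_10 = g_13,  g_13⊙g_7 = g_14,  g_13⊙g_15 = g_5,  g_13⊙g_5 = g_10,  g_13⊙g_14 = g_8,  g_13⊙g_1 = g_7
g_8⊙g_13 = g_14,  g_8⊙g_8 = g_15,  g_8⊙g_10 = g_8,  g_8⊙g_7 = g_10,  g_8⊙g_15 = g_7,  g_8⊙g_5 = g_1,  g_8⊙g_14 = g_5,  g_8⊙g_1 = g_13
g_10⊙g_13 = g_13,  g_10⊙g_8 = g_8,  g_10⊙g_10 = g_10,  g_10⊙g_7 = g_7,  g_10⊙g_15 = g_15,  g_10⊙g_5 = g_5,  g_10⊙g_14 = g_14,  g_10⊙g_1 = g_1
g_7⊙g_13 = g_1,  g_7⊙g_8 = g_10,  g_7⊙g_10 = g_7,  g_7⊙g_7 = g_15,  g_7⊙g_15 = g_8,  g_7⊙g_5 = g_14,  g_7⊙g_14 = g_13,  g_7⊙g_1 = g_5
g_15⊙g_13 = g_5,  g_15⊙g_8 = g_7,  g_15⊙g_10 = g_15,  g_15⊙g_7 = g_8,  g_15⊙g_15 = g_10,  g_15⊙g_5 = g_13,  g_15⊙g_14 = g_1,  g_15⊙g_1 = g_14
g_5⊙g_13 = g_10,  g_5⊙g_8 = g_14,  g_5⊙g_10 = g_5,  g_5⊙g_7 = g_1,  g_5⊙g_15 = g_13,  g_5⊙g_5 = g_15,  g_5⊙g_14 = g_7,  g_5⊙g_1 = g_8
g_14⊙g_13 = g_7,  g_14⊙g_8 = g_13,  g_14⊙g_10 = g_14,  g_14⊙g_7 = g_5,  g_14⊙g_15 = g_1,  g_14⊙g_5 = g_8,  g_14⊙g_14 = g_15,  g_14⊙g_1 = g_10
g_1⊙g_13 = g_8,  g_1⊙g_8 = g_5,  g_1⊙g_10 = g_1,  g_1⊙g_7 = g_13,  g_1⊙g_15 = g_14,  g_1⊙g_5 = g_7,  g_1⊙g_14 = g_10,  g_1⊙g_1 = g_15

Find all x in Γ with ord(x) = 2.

Identity is g_10. Compute the order of each non-identity element by repeated multiplication:
  g_13: g_13 → g_15 → g_5 → g_10  (order 4)
  g_8: g_8 → g_15 → g_7 → g_10  (order 4)
  g_7: g_7 → g_15 → g_8 → g_10  (order 4)
  g_15: g_15 → g_10  (order 2)
  g_5: g_5 → g_15 → g_13 → g_10  (order 4)
  g_14: g_14 → g_15 → g_1 → g_10  (order 4)
  g_1: g_1 → g_15 → g_14 → g_10  (order 4)
Elements of order 2: {g_15}.

{g_15}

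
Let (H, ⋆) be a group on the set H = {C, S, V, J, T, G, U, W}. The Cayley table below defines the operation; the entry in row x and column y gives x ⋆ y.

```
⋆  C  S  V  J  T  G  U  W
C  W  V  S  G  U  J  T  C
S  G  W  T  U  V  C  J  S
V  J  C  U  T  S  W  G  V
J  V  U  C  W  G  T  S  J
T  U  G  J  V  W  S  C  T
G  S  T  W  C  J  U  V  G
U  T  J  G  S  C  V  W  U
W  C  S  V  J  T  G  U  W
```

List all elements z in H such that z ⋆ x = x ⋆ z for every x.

{U, W}

An element z is central iff its row equals its column in the table.
For V: V ⋆ T = S ≠ J = T ⋆ V, so V ∉ Z.
Checking each element this way leaves Z(H) = {U, W}.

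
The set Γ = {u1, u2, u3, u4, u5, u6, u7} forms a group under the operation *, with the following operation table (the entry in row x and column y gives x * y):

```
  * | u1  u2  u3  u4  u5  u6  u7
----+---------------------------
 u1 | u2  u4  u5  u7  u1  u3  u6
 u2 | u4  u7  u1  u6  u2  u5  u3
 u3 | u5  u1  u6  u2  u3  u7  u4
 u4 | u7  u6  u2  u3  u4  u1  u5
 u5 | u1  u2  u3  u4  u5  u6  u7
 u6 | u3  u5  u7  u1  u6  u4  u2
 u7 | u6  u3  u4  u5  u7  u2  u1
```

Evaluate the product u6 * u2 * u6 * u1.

u6 * u2 = u5
u5 * u6 = u6
u6 * u1 = u3

u3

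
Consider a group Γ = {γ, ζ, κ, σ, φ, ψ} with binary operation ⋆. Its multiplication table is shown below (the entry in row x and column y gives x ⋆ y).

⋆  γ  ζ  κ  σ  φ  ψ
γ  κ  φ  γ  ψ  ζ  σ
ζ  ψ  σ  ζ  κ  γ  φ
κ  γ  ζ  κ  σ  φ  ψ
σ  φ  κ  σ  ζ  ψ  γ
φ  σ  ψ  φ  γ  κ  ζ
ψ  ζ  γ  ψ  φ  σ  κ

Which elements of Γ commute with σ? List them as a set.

Compare row σ with column σ entry by entry.
ζ ⋆ σ = κ = σ ⋆ ζ, so ζ commutes with σ.
ψ ⋆ σ = φ but σ ⋆ ψ = γ, so ψ does not.
Collecting the elements that commute with σ: C(σ) = {ζ, κ, σ}.

{ζ, κ, σ}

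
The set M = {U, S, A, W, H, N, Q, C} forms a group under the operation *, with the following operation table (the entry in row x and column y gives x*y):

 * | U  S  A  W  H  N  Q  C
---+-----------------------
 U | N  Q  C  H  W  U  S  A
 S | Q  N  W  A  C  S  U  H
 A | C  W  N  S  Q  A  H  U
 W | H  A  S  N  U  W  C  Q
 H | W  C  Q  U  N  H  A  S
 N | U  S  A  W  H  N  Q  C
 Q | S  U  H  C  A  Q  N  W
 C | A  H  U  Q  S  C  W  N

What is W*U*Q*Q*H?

W*U = H
H*Q = A
A*Q = H
H*H = N

N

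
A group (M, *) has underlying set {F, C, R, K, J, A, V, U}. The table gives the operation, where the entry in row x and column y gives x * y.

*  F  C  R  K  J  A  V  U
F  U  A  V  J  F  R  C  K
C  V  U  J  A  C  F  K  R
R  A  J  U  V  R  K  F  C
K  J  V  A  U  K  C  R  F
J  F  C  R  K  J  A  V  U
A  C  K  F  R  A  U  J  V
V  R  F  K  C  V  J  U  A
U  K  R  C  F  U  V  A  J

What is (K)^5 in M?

K

K^1 = K
K^2 = K * K = U
K^3 = U * K = F
K^4 = F * K = J
K^5 = J * K = K
(Structurally, M here is isomorphic to the quaternion group Q_8.)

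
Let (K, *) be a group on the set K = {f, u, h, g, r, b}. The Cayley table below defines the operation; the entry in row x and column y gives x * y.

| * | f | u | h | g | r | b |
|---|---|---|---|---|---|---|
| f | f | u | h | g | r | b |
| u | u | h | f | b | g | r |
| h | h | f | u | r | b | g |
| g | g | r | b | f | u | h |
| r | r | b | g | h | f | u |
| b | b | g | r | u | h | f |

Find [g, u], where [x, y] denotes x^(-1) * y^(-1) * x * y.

Identity is f; from the table g^(-1) = g and u^(-1) = h.
g * h = b
b * g = u
u * u = h
(Structurally, K here is isomorphic to the symmetric group S_3.)

h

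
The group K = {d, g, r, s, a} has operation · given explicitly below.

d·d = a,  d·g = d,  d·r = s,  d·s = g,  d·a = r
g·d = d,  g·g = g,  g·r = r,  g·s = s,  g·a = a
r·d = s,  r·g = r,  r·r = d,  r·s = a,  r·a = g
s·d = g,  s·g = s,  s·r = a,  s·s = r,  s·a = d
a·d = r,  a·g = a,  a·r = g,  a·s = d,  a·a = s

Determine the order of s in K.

5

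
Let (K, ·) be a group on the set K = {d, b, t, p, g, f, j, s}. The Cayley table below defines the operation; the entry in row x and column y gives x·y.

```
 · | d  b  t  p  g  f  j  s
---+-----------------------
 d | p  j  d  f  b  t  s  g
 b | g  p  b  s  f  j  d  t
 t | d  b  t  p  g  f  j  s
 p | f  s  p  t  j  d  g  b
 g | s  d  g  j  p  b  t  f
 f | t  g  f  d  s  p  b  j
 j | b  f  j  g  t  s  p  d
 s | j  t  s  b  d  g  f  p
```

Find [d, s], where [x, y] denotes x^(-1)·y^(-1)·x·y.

p

Identity is t; from the table d^(-1) = f and s^(-1) = b.
f·b = g
g·d = s
s·s = p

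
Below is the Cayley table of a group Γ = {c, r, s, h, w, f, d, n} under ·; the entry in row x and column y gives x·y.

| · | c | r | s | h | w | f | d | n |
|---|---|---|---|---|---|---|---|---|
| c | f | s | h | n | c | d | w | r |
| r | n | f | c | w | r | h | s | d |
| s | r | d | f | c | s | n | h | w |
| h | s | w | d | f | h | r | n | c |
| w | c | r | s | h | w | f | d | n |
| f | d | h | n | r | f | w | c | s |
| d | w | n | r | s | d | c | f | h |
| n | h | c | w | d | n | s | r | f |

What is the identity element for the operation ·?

The identity e satisfies e·x = x for all x, so its row in the table reproduces the column headers.
Row w reads: c, r, s, h, w, f, d, n — exactly the header order. So w is the identity.

w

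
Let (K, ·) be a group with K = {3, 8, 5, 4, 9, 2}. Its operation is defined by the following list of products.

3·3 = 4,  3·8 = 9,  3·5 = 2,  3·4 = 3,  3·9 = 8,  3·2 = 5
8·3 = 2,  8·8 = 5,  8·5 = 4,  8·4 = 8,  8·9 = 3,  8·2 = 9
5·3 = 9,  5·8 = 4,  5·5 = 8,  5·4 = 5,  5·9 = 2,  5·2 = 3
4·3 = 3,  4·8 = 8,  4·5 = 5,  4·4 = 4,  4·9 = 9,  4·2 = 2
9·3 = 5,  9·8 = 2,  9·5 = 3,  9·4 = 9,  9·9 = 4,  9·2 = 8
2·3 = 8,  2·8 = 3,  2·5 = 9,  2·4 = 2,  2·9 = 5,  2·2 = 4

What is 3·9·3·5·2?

3·9 = 8
8·3 = 2
2·5 = 9
9·2 = 8

8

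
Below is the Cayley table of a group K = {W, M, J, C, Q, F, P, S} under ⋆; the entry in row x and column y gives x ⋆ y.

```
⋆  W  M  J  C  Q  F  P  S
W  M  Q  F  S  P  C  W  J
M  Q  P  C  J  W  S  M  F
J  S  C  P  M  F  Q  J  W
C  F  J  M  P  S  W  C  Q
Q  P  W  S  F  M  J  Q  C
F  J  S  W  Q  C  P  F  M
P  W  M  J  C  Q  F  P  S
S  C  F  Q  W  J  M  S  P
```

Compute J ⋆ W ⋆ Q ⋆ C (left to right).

M

J ⋆ W = S
S ⋆ Q = J
J ⋆ C = M
(Structurally, K here is isomorphic to the dihedral group D_4.)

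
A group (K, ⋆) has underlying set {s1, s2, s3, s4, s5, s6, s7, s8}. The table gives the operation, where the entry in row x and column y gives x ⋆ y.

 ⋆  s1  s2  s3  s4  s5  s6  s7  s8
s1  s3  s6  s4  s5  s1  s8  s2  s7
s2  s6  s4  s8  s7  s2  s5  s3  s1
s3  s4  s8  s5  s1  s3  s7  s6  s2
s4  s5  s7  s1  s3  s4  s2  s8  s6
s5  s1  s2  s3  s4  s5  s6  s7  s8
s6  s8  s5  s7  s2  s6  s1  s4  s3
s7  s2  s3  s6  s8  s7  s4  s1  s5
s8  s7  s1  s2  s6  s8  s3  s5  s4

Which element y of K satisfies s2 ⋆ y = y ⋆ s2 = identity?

s6

First locate the identity: row s5 matches the header, so s5 is the identity.
Scan row s2 for s5: s2 ⋆ s6 = s5. Hence s2^(-1) = s6.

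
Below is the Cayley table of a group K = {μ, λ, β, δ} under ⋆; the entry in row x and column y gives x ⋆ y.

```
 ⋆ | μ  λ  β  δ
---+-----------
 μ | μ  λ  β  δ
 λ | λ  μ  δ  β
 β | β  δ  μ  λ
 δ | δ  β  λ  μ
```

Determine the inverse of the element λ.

λ

First locate the identity: row μ matches the header, so μ is the identity.
Scan row λ for μ: λ ⋆ λ = μ. Hence λ^(-1) = λ.
(Structurally, K here is isomorphic to the Klein four-group V_4.)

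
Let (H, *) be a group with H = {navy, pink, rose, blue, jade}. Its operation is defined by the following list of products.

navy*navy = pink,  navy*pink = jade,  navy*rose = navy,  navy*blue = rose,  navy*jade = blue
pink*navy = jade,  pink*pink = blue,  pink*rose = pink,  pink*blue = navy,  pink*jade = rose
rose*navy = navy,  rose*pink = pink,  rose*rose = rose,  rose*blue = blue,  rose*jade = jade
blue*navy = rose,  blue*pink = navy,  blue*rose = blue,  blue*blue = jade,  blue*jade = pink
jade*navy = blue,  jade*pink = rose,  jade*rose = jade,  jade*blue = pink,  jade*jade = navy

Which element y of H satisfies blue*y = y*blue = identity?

First locate the identity: row rose matches the header, so rose is the identity.
Scan row blue for rose: blue*navy = rose. Hence blue^(-1) = navy.

navy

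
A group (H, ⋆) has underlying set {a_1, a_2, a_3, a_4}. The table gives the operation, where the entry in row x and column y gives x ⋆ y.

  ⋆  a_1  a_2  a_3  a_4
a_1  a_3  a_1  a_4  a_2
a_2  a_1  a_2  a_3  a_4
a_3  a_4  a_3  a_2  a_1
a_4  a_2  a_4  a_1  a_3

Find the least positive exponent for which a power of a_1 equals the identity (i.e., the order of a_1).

The identity element is a_2 (its row matches the header).
a_1^1 = a_1
a_1^2 = a_1 ⋆ a_1 = a_3
a_1^3 = a_3 ⋆ a_1 = a_4
a_1^4 = a_4 ⋆ a_1 = a_2
The first power of a_1 equal to the identity is a_1^4, so ord(a_1) = 4.
(Structurally, H here is isomorphic to the cyclic group Z_4.)

4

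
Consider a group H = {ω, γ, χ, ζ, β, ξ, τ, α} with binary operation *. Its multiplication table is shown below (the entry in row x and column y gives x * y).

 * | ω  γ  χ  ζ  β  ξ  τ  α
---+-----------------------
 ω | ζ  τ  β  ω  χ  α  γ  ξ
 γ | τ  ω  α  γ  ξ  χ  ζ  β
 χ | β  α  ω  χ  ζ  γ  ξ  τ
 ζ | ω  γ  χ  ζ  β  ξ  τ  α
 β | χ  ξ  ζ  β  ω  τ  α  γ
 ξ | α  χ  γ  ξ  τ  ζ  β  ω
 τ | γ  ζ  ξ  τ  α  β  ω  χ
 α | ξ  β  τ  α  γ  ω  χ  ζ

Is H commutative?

Yes

Check whether the table is symmetric across its main diagonal.
Every entry (row x, col y) equals the entry (row y, col x), so H is abelian.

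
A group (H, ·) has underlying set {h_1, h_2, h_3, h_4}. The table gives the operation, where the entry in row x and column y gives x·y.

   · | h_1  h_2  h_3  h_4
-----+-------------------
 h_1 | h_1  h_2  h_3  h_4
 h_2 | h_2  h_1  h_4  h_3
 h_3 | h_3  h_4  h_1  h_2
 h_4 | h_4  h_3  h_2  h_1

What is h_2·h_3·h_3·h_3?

h_4

h_2·h_3 = h_4
h_4·h_3 = h_2
h_2·h_3 = h_4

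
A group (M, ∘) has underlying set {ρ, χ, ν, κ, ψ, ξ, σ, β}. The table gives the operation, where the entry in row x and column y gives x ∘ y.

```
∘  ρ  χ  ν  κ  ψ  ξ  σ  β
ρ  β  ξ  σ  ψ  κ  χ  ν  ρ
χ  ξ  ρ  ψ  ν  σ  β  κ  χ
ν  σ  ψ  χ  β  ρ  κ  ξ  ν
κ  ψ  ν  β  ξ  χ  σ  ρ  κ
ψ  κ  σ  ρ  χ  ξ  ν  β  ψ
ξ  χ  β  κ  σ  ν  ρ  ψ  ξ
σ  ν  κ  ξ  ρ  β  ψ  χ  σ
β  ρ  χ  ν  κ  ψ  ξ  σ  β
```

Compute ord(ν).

The identity element is β (its row matches the header).
ν^1 = ν
ν^2 = ν ∘ ν = χ
ν^3 = χ ∘ ν = ψ
ν^4 = ψ ∘ ν = ρ
ν^5 = ρ ∘ ν = σ
ν^6 = σ ∘ ν = ξ
ν^7 = ξ ∘ ν = κ
ν^8 = κ ∘ ν = β
The first power of ν equal to the identity is ν^8, so ord(ν) = 8.

8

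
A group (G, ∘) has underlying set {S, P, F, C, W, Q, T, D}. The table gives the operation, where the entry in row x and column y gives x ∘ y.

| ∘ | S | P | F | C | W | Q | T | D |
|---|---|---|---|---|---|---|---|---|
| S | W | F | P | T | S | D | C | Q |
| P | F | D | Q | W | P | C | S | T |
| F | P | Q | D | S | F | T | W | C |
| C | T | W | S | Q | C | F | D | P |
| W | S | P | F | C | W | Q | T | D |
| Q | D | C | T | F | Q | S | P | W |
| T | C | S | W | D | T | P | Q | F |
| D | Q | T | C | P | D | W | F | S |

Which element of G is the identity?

The identity e satisfies e ∘ x = x for all x, so its row in the table reproduces the column headers.
Row W reads: S, P, F, C, W, Q, T, D — exactly the header order. So W is the identity.

W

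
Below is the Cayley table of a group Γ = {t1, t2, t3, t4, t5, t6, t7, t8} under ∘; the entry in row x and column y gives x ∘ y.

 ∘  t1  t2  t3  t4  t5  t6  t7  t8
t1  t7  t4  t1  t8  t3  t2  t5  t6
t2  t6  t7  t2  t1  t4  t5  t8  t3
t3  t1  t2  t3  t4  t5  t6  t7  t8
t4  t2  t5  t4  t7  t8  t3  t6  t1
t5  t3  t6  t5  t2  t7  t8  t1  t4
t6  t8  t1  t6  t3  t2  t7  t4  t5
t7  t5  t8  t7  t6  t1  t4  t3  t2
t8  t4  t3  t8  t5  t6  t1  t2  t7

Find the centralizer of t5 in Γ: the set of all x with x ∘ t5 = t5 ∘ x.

{t1, t3, t5, t7}

Compare row t5 with column t5 entry by entry.
t1 ∘ t5 = t3 = t5 ∘ t1, so t1 commutes with t5.
t4 ∘ t5 = t8 but t5 ∘ t4 = t2, so t4 does not.
Collecting the elements that commute with t5: C(t5) = {t1, t3, t5, t7}.
(Structurally, Γ here is isomorphic to the quaternion group Q_8.)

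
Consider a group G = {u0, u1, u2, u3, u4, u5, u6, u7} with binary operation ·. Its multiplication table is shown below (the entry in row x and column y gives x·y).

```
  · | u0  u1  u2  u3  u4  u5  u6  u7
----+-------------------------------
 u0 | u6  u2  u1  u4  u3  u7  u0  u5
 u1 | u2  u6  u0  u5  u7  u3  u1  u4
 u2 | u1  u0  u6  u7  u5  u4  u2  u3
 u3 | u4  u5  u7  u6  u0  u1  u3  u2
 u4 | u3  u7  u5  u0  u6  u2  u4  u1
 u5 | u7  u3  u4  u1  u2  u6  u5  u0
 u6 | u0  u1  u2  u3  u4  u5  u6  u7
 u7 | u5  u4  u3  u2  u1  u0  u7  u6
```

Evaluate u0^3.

u0^1 = u0
u0^2 = u0·u0 = u6
u0^3 = u6·u0 = u0

u0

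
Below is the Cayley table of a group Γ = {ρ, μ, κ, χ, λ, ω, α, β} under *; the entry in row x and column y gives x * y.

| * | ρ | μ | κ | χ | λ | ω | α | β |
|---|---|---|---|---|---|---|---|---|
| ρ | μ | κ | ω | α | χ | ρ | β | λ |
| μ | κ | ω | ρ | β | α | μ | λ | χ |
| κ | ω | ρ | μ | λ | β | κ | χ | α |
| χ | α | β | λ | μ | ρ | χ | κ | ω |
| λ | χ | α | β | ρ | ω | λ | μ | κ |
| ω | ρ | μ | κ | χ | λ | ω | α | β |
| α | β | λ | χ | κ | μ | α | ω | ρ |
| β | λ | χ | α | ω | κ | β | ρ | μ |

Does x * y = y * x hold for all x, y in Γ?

Yes

Check whether the table is symmetric across its main diagonal.
Every entry (row x, col y) equals the entry (row y, col x), so Γ is abelian.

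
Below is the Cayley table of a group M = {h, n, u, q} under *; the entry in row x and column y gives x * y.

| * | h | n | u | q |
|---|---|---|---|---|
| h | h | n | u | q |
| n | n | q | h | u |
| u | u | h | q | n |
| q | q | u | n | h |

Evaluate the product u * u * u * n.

u * u = q
q * u = n
n * n = q

q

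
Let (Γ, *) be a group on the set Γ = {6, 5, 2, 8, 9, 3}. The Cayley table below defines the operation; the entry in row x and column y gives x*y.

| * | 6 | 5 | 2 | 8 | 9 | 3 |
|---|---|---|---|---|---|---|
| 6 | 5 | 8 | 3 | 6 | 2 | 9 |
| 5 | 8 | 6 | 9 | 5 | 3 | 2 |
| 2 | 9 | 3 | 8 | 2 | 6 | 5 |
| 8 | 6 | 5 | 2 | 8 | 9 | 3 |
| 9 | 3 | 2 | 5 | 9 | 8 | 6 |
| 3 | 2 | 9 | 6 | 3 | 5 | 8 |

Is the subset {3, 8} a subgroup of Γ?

Yes

{3, 8} contains the identity 8.
Checking products: every product of two elements of {3, 8} (read from the table) lies in {3, 8}, so the set is closed.
In a finite group, a nonempty closed subset is a subgroup. So {3, 8} ≤ Γ.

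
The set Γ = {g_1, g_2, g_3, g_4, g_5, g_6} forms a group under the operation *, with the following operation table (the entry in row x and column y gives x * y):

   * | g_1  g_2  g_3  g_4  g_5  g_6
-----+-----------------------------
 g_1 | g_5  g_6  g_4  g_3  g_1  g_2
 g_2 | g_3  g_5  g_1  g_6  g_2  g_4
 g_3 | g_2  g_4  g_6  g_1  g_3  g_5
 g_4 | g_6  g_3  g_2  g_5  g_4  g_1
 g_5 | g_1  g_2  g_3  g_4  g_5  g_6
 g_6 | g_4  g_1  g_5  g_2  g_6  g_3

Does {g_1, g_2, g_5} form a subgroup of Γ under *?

g_2 * g_1 = g_3, which is not in {g_1, g_2, g_5}.
The subset is not closed under *, so it is not a subgroup.

No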